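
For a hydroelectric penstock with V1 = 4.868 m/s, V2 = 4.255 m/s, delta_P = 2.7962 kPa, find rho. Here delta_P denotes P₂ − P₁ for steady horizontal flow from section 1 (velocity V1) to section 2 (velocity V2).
Formula: \Delta P = \frac{1}{2} \rho (V_1^2 - V_2^2)
Substituting knowns: 2.7962 = 0.5·rho·(4.868² − 4.255²)/1000
Solving for rho: rho = 2·(2.7962·1000)/(4.868² − 4.255²) = 1000 kg/m³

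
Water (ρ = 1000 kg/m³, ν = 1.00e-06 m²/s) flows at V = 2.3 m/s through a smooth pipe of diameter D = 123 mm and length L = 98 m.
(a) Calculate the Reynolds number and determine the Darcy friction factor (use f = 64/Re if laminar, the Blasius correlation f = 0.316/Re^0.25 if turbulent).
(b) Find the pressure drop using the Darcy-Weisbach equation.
(a) Re = V·D/ν = 2.3·0.123/1.00e-06 = 282900 → turbulent (Re > 4000); f = 0.316/Re^0.25 = 0.316/282900^0.25 = 0.013702 (Blasius is strictly valid for Re ≲ 1e5; used here as the smooth-pipe estimate the problem specifies)
(b) Darcy-Weisbach: ΔP = f·(L/D)·½ρV²/1000 = 0.013702·(98/0.123)·½·1000·2.3²/1000 = 28.88 kPa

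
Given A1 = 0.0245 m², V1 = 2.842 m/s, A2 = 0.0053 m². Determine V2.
Formula: V_2 = \frac{A_1 V_1}{A_2}
V2 = 0.0245·2.842/0.0053 = 13.14 m/s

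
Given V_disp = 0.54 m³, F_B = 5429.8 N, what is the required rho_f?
Formula: F_B = \rho_f g V_{disp}
Substituting knowns: 5429.8 = rho_f·9.81·0.54
Solving for rho_f: rho_f = 5429.8/(9.81·0.54) = 1025 kg/m³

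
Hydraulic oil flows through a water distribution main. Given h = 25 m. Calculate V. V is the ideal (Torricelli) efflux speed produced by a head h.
Formula: V = \sqrt{2 g h}
V = √(2·9.81·25) = 22.15 m/s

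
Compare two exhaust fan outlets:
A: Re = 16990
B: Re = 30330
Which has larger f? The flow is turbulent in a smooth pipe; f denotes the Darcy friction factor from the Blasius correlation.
f(A) = 0.02768, f(B) = 0.02395. Answer: A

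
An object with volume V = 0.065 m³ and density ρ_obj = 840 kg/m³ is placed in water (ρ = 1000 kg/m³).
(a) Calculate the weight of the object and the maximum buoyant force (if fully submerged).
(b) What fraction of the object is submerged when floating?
(a) W=rho_obj*g*V=840*9.81*0.065=535.6 N; F_B(max)=rho*g*V=1000*9.81*0.065=637.6 N
(b) Floating fraction=rho_obj/rho=840/1000=0.840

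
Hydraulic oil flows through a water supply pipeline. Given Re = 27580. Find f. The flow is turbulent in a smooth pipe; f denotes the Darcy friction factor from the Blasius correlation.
Formula: f = \frac{0.316}{Re^{0.25}}
f = 0.316/27580^0.25 = 0.02452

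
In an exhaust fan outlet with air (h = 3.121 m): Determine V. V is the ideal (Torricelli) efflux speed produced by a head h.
Formula: V = \sqrt{2 g h}
V = √(2·9.81·3.121) = 7.825 m/s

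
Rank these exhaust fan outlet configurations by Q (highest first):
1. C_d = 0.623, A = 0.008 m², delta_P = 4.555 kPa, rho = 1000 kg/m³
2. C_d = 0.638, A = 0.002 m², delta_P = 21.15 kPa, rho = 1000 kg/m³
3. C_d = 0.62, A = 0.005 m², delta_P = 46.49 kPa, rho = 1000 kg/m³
Case 1: Q = 15.04 L/s
Case 2: Q = 8.299 L/s
Case 3: Q = 29.89 L/s
Ranking (highest first): 3, 1, 2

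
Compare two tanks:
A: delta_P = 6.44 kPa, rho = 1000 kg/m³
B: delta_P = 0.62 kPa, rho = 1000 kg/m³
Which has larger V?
V(A) = 3.589 m/s, V(B) = 1.114 m/s. Answer: A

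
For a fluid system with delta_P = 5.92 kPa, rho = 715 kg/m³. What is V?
Formula: V = \sqrt{\frac{2 \Delta P}{\rho}}
V = √(2·(5.92·1000)/715) = 4.069 m/s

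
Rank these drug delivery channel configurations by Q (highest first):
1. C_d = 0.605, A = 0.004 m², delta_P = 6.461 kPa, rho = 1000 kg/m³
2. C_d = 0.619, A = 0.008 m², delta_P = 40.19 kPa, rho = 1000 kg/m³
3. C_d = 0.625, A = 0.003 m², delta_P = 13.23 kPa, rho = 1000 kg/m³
Case 1: Q = 8.699 L/s
Case 2: Q = 44.4 L/s
Case 3: Q = 9.645 L/s
Ranking (highest first): 2, 3, 1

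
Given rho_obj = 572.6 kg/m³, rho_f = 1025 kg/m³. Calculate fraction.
Formula: f_{sub} = \frac{\rho_{obj}}{\rho_f}
fraction = 572.6/1025 = 0.5586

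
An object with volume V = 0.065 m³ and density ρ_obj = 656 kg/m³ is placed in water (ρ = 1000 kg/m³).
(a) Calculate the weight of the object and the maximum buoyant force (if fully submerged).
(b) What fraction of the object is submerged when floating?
(a) W=rho_obj*g*V=656*9.81*0.065=418.3 N; F_B(max)=rho*g*V=1000*9.81*0.065=637.6 N
(b) Floating fraction=rho_obj/rho=656/1000=0.656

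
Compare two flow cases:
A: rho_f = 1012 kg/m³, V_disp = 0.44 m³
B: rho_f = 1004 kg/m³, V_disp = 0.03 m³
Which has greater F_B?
F_B(A) = 4368 N, F_B(B) = 295.5 N. Answer: A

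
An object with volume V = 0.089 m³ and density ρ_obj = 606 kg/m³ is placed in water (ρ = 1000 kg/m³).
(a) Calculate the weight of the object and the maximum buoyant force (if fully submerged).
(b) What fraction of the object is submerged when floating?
(a) W=rho_obj*g*V=606*9.81*0.089=529.1 N; F_B(max)=rho*g*V=1000*9.81*0.089=873.1 N
(b) Floating fraction=rho_obj/rho=606/1000=0.606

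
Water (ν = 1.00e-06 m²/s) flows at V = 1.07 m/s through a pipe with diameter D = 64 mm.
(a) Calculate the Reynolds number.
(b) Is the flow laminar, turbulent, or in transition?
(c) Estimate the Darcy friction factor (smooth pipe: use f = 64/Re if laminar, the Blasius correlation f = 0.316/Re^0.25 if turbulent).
(a) Re = V·D/ν = 1.07·0.064/1.00e-06 = 68480
(b) Flow regime: turbulent (Re > 4000)
(c) Friction factor: f = 0.316/Re^0.25 = 0.316/68480^0.25 = 0.01953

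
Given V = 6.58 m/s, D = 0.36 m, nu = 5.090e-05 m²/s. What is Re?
Formula: Re = \frac{V D}{\nu}
Re = 6.58·0.36/5.090e-05 = 46538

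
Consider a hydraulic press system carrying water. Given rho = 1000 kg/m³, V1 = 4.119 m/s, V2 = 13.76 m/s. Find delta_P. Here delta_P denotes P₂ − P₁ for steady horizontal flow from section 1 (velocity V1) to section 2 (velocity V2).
Formula: \Delta P = \frac{1}{2} \rho (V_1^2 - V_2^2)
delta_P = 0.5·1000·(4.119² − 13.76²)/1000 = -86.19 kPa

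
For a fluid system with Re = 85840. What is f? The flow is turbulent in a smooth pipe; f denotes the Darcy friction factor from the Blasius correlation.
Formula: f = \frac{0.316}{Re^{0.25}}
f = 0.316/85840^0.25 = 0.01846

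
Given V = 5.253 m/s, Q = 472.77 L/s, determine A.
Formula: Q = A V
Substituting knowns: 472.77 = A·5.253·1000
Solving for A: A = (472.77/1000)/5.253 = 0.09 m²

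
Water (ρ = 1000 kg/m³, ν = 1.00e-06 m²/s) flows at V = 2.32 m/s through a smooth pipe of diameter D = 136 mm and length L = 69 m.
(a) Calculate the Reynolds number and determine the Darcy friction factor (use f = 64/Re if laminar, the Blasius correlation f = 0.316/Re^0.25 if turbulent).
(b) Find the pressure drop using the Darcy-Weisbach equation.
(a) Re = V·D/ν = 2.32·0.136/1.00e-06 = 315520 → turbulent (Re > 4000); f = 0.316/Re^0.25 = 0.316/315520^0.25 = 0.013333 (Blasius is strictly valid for Re ≲ 1e5; used here as the smooth-pipe estimate the problem specifies)
(b) Darcy-Weisbach: ΔP = f·(L/D)·½ρV²/1000 = 0.013333·(69/0.136)·½·1000·2.32²/1000 = 18.2 kPa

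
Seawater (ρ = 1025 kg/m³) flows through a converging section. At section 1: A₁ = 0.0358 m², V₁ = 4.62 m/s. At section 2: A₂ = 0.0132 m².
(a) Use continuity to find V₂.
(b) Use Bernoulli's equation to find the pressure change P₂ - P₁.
(a) Continuity: A₁V₁=A₂V₂ -> V₂=A₁V₁/A₂=0.0358*4.62/0.0132=12.53 m/s
(b) Bernoulli: P₂-P₁=0.5*rho*(V₁^2-V₂^2)/1000=0.5*1025*(4.62^2-12.53^2)/1000=-69.52 kPa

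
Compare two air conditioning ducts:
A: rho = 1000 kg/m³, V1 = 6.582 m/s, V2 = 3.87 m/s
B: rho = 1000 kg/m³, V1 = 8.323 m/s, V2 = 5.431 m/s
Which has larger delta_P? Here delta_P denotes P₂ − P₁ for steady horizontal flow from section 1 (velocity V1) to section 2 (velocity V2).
delta_P(A) = 14.17 kPa, delta_P(B) = 19.89 kPa. Answer: B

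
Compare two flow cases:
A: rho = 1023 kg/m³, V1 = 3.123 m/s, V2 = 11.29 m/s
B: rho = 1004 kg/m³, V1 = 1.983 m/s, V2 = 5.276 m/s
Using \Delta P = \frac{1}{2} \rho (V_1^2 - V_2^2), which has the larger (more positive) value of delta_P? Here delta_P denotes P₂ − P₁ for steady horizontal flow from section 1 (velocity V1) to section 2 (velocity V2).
delta_P(A) = -60.21 kPa, delta_P(B) = -12 kPa. Answer: B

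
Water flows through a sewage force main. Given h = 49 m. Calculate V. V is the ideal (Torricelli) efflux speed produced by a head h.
Formula: V = \sqrt{2 g h}
V = √(2·9.81·49) = 31.01 m/s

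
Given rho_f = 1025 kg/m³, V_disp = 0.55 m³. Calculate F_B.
Formula: F_B = \rho_f g V_{disp}
F_B = 1025·9.81·0.55 = 5530 N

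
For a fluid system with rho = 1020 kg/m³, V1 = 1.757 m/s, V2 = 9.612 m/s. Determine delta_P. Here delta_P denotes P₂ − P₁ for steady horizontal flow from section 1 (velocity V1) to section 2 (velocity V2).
Formula: \Delta P = \frac{1}{2} \rho (V_1^2 - V_2^2)
delta_P = 0.5·1020·(1.757² − 9.612²)/1000 = -45.54 kPa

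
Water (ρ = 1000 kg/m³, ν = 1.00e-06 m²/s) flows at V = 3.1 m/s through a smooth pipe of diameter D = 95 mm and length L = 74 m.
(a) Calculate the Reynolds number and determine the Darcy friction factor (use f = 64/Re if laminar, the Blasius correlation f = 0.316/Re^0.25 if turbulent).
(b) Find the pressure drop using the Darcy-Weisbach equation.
(a) Re = V·D/ν = 3.1·0.095/1.00e-06 = 294500 → turbulent (Re > 4000); f = 0.316/Re^0.25 = 0.316/294500^0.25 = 0.013565 (Blasius is strictly valid for Re ≲ 1e5; used here as the smooth-pipe estimate the problem specifies)
(b) Darcy-Weisbach: ΔP = f·(L/D)·½ρV²/1000 = 0.013565·(74/0.095)·½·1000·3.1²/1000 = 50.77 kPa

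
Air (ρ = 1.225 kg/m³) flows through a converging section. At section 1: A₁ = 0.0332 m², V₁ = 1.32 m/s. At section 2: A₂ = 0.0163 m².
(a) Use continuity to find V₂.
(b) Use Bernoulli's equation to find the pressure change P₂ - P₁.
(a) Continuity: A₁V₁=A₂V₂ -> V₂=A₁V₁/A₂=0.0332*1.32/0.0163=2.69 m/s
(b) Bernoulli: P₂-P₁=0.5*rho*(V₁^2-V₂^2)/1000=0.5*1.225*(1.32^2-2.69^2)/1000=-0.003365 kPa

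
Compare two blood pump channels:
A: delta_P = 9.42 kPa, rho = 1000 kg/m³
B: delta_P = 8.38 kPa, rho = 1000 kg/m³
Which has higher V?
V(A) = 4.341 m/s, V(B) = 4.094 m/s. Answer: A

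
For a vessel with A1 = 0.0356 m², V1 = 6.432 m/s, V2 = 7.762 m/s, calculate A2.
Formula: V_2 = \frac{A_1 V_1}{A_2}
Substituting knowns: 7.762 = 0.0356·6.432/A2
Solving for A2: A2 = 0.0356·6.432/7.762 = 0.0295 m²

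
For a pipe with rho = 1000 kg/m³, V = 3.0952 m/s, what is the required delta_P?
Formula: V = \sqrt{\frac{2 \Delta P}{\rho}}
Substituting knowns: 3.0952 = √(2·(delta_P·1000)/1000)
Solving for delta_P: delta_P = 3.0952²·1000/2/1000 = 4.79 kPa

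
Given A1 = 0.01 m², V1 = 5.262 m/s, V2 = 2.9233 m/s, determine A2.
Formula: V_2 = \frac{A_1 V_1}{A_2}
Substituting knowns: 2.9233 = 0.01·5.262/A2
Solving for A2: A2 = 0.01·5.262/2.9233 = 0.018 m²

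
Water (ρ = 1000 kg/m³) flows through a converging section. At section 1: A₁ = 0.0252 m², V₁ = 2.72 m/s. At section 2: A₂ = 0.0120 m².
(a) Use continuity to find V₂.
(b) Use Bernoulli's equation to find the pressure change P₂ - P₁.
(a) Continuity: A₁V₁=A₂V₂ -> V₂=A₁V₁/A₂=0.0252*2.72/0.0120=5.71 m/s
(b) Bernoulli: P₂-P₁=0.5*rho*(V₁^2-V₂^2)/1000=0.5*1000*(2.72^2-5.71^2)/1000=-12.6 kPa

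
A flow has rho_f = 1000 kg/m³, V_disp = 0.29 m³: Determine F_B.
Formula: F_B = \rho_f g V_{disp}
F_B = 1000·9.81·0.29 = 2845 N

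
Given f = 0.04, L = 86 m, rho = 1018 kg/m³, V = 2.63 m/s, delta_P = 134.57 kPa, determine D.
Formula: \Delta P = f \frac{L}{D} \frac{\rho V^2}{2}
Substituting knowns: 134.57 = 0.04·(86/D)·0.5·1018·2.63²/1000
Solving for D: D = 0.04·86·0.5·1018·2.63²/(134.57·1000) = 0.09 m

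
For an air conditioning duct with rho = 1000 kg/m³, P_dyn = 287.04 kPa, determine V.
Formula: P_{dyn} = \frac{1}{2} \rho V^2
Substituting knowns: 287.04 = 0.5·1000·V²/1000
Solving for V: V = √(2·(287.04·1000)/1000) = 23.96 m/s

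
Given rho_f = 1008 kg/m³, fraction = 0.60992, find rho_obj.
Formula: f_{sub} = \frac{\rho_{obj}}{\rho_f}
Substituting knowns: 0.60992 = rho_obj/1008
Solving for rho_obj: rho_obj = 0.60992·1008 = 614.8 kg/m³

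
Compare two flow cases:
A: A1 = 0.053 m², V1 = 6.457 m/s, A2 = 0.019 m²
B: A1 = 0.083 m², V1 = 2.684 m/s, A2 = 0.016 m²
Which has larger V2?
V2(A) = 18.01 m/s, V2(B) = 13.92 m/s. Answer: A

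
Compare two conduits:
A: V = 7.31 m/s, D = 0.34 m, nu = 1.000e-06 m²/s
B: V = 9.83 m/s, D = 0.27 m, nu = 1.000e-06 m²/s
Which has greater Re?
Re(A) = 2.485e+06, Re(B) = 2.654e+06. Answer: B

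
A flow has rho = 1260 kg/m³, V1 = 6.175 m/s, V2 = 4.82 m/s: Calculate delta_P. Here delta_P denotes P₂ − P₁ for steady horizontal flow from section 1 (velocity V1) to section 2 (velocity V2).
Formula: \Delta P = \frac{1}{2} \rho (V_1^2 - V_2^2)
delta_P = 0.5·1260·(6.175² − 4.82²)/1000 = 9.386 kPa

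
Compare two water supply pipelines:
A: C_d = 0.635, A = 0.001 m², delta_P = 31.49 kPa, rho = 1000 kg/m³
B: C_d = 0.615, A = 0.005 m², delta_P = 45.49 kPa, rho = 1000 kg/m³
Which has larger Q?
Q(A) = 5.039 L/s, Q(B) = 29.33 L/s. Answer: B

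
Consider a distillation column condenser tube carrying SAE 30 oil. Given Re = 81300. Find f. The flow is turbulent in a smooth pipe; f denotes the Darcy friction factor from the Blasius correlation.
Formula: f = \frac{0.316}{Re^{0.25}}
f = 0.316/81300^0.25 = 0.01871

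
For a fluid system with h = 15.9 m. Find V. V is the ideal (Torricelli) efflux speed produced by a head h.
Formula: V = \sqrt{2 g h}
V = √(2·9.81·15.9) = 17.66 m/s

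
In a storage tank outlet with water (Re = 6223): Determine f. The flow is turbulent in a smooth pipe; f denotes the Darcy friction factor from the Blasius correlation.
Formula: f = \frac{0.316}{Re^{0.25}}
f = 0.316/6223^0.25 = 0.03558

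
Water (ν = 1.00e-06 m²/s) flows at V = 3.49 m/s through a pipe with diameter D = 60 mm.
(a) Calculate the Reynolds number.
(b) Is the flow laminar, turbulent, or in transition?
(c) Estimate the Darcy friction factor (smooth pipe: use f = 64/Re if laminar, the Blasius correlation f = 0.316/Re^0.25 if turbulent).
(a) Re = V·D/ν = 3.49·0.06/1.00e-06 = 209400
(b) Flow regime: turbulent (Re > 4000)
(c) Friction factor: f = 0.316/Re^0.25 = 0.316/209400^0.25 = 0.01477 (Blasius is strictly valid for Re ≲ 1e5; used here as the smooth-pipe estimate the problem specifies)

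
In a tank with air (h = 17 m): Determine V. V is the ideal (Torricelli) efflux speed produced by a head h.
Formula: V = \sqrt{2 g h}
V = √(2·9.81·17) = 18.26 m/s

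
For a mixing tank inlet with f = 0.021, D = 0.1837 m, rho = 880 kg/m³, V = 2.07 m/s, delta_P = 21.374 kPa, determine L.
Formula: \Delta P = f \frac{L}{D} \frac{\rho V^2}{2}
Substituting knowns: 21.374 = 0.021·(L/0.1837)·0.5·880·2.07²/1000
Solving for L: L = (21.374·1000)·0.1837/(0.021·0.5·880·2.07²) = 99.17 m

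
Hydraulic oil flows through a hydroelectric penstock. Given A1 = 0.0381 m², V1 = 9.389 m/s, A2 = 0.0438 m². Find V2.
Formula: V_2 = \frac{A_1 V_1}{A_2}
V2 = 0.0381·9.389/0.0438 = 8.167 m/s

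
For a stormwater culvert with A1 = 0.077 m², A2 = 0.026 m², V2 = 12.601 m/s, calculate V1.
Formula: V_2 = \frac{A_1 V_1}{A_2}
Substituting knowns: 12.601 = 0.077·V1/0.026
Solving for V1: V1 = 12.601·0.026/0.077 = 4.255 m/s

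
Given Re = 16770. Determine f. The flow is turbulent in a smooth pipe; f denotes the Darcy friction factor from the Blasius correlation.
Formula: f = \frac{0.316}{Re^{0.25}}
f = 0.316/16770^0.25 = 0.02777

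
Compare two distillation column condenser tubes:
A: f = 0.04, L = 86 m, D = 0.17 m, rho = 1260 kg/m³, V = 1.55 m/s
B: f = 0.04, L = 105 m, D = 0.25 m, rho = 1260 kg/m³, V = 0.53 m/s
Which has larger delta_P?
delta_P(A) = 30.63 kPa, delta_P(B) = 2.973 kPa. Answer: A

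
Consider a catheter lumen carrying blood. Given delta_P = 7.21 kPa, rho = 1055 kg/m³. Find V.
Formula: V = \sqrt{\frac{2 \Delta P}{\rho}}
V = √(2·(7.21·1000)/1055) = 3.697 m/s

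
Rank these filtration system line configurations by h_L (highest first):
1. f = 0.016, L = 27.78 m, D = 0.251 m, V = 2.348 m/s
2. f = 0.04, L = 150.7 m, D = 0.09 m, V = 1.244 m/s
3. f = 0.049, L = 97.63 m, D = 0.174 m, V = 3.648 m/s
Case 1: h_L = 0.4976 m
Case 2: h_L = 5.283 m
Case 3: h_L = 18.65 m
Ranking (highest first): 3, 2, 1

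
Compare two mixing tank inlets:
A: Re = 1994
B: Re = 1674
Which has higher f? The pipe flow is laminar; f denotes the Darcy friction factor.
f(A) = 0.0321, f(B) = 0.03823. Answer: B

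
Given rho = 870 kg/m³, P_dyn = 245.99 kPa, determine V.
Formula: P_{dyn} = \frac{1}{2} \rho V^2
Substituting knowns: 245.99 = 0.5·870·V²/1000
Solving for V: V = √(2·(245.99·1000)/870) = 23.78 m/s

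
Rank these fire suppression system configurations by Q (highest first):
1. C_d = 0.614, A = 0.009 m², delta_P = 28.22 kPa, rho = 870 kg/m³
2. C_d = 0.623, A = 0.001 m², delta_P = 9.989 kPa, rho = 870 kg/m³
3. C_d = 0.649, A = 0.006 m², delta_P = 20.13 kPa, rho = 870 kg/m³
Case 1: Q = 44.51 L/s
Case 2: Q = 2.985 L/s
Case 3: Q = 26.49 L/s
Ranking (highest first): 1, 3, 2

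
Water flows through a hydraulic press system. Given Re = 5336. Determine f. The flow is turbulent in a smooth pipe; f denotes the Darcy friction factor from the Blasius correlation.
Formula: f = \frac{0.316}{Re^{0.25}}
f = 0.316/5336^0.25 = 0.03697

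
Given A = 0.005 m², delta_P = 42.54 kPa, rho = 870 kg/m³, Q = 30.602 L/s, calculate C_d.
Formula: Q = C_d A \sqrt{\frac{2 \Delta P}{\rho}}
Substituting knowns: 30.602 = C_d·0.005·√(2·(42.54·1000)/870)·1000
Solving for C_d: C_d = (30.602/1000)/(0.005·√(2·(42.54·1000)/870)) = 0.6189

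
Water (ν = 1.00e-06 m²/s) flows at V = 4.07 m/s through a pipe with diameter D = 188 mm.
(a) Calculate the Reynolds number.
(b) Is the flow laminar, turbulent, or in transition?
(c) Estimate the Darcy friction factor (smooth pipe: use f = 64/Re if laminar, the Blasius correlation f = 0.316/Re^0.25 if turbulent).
(a) Re = V·D/ν = 4.07·0.188/1.00e-06 = 765160
(b) Flow regime: turbulent (Re > 4000)
(c) Friction factor: f = 0.316/Re^0.25 = 0.316/765160^0.25 = 0.01068 (Blasius is strictly valid for Re ≲ 1e5; used here as the smooth-pipe estimate the problem specifies)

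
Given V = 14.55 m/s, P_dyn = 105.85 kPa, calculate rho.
Formula: P_{dyn} = \frac{1}{2} \rho V^2
Substituting knowns: 105.85 = 0.5·rho·14.55²/1000
Solving for rho: rho = 2·(105.85·1000)/14.55² = 1000 kg/m³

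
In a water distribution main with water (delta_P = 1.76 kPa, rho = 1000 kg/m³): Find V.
Formula: V = \sqrt{\frac{2 \Delta P}{\rho}}
V = √(2·(1.76·1000)/1000) = 1.876 m/s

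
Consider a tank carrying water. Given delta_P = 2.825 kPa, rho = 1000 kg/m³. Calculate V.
Formula: V = \sqrt{\frac{2 \Delta P}{\rho}}
V = √(2·(2.825·1000)/1000) = 2.377 m/s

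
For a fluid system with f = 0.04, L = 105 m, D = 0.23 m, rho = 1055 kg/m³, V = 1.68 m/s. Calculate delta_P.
Formula: \Delta P = f \frac{L}{D} \frac{\rho V^2}{2}
delta_P = 0.04·(105/0.23)·0.5·1055·1.68²/1000 = 27.19 kPa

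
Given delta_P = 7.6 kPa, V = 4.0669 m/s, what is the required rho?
Formula: V = \sqrt{\frac{2 \Delta P}{\rho}}
Substituting knowns: 4.0669 = √(2·(7.6·1000)/rho)
Solving for rho: rho = 2·(7.6·1000)/4.0669² = 919 kg/m³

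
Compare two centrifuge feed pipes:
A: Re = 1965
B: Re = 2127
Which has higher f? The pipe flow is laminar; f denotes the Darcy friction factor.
f(A) = 0.03257, f(B) = 0.03009. Answer: A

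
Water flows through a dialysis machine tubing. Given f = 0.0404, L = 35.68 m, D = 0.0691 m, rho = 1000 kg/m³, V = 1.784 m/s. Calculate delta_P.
Formula: \Delta P = f \frac{L}{D} \frac{\rho V^2}{2}
delta_P = 0.0404·(35.68/0.0691)·0.5·1000·1.784²/1000 = 33.2 kPa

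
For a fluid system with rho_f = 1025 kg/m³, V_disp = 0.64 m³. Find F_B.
Formula: F_B = \rho_f g V_{disp}
F_B = 1025·9.81·0.64 = 6435 N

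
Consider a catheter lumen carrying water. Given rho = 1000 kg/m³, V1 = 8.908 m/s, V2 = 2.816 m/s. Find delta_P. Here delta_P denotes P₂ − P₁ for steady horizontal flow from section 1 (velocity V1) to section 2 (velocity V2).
Formula: \Delta P = \frac{1}{2} \rho (V_1^2 - V_2^2)
delta_P = 0.5·1000·(8.908² − 2.816²)/1000 = 35.71 kPa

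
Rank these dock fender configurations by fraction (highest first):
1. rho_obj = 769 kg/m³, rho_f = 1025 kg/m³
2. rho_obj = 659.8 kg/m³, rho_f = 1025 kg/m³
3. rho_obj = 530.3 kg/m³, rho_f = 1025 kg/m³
Case 1: fraction = 0.7502
Case 2: fraction = 0.6437
Case 3: fraction = 0.5174
Ranking (highest first): 1, 2, 3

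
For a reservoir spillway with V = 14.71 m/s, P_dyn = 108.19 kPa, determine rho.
Formula: P_{dyn} = \frac{1}{2} \rho V^2
Substituting knowns: 108.19 = 0.5·rho·14.71²/1000
Solving for rho: rho = 2·(108.19·1000)/14.71² = 1000 kg/m³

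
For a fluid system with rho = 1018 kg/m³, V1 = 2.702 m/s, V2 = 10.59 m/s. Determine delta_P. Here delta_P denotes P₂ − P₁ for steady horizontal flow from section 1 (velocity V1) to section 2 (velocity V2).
Formula: \Delta P = \frac{1}{2} \rho (V_1^2 - V_2^2)
delta_P = 0.5·1018·(2.702² − 10.59²)/1000 = -53.37 kPa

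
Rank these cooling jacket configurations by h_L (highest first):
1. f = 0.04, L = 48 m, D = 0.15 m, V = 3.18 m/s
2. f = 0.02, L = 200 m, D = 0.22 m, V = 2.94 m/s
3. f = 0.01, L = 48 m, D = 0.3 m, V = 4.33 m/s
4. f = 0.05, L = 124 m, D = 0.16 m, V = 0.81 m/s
Case 1: h_L = 6.597 m
Case 2: h_L = 8.01 m
Case 3: h_L = 1.529 m
Case 4: h_L = 1.296 m
Ranking (highest first): 2, 1, 3, 4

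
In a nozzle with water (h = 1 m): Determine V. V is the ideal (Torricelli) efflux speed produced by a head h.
Formula: V = \sqrt{2 g h}
V = √(2·9.81·1) = 4.429 m/s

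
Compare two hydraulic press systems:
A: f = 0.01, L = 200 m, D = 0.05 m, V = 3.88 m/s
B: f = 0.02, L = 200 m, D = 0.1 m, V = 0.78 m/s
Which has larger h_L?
h_L(A) = 30.69 m, h_L(B) = 1.24 m. Answer: A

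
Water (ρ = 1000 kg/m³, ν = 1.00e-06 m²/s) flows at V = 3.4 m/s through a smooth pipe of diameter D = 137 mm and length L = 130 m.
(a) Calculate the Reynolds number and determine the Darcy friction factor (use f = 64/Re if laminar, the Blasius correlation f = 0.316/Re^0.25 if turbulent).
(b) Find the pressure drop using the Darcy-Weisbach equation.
(a) Re = V·D/ν = 3.4·0.137/1.00e-06 = 465800 → turbulent (Re > 4000); f = 0.316/Re^0.25 = 0.316/465800^0.25 = 0.012096 (Blasius is strictly valid for Re ≲ 1e5; used here as the smooth-pipe estimate the problem specifies)
(b) Darcy-Weisbach: ΔP = f·(L/D)·½ρV²/1000 = 0.012096·(130/0.137)·½·1000·3.4²/1000 = 66.34 kPa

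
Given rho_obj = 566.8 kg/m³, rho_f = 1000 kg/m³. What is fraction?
Formula: f_{sub} = \frac{\rho_{obj}}{\rho_f}
fraction = 566.8/1000 = 0.5668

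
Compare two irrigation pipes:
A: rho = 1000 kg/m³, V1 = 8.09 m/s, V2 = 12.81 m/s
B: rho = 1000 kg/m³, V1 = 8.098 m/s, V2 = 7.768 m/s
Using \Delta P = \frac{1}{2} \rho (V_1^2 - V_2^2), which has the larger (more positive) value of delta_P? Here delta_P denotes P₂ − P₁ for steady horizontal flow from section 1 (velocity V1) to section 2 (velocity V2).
delta_P(A) = -49.32 kPa, delta_P(B) = 2.618 kPa. Answer: B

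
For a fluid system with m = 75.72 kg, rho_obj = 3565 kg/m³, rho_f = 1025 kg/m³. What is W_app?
Formula: W_{app} = mg\left(1 - \frac{\rho_f}{\rho_{obj}}\right)
W_app = 75.72·9.81·(1 − 1025/3565) = 529.2 N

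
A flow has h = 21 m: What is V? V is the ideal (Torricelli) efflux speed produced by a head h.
Formula: V = \sqrt{2 g h}
V = √(2·9.81·21) = 20.3 m/s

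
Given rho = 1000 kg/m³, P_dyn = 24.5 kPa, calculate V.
Formula: P_{dyn} = \frac{1}{2} \rho V^2
Substituting knowns: 24.5 = 0.5·1000·V²/1000
Solving for V: V = √(2·(24.5·1000)/1000) = 7 m/s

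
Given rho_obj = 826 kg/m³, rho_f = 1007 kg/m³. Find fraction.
Formula: f_{sub} = \frac{\rho_{obj}}{\rho_f}
fraction = 826/1007 = 0.8203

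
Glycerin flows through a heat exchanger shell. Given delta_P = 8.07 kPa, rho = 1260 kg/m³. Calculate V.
Formula: V = \sqrt{\frac{2 \Delta P}{\rho}}
V = √(2·(8.07·1000)/1260) = 3.579 m/s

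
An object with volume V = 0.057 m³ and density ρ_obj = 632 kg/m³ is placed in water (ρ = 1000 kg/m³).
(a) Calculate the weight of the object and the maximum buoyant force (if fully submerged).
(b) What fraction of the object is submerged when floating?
(a) W=rho_obj*g*V=632*9.81*0.057=353.4 N; F_B(max)=rho*g*V=1000*9.81*0.057=559.2 N
(b) Floating fraction=rho_obj/rho=632/1000=0.632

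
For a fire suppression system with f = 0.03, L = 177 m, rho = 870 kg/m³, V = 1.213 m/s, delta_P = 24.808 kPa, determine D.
Formula: \Delta P = f \frac{L}{D} \frac{\rho V^2}{2}
Substituting knowns: 24.808 = 0.03·(177/D)·0.5·870·1.213²/1000
Solving for D: D = 0.03·177·0.5·870·1.213²/(24.808·1000) = 0.137 m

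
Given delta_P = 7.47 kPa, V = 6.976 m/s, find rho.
Formula: V = \sqrt{\frac{2 \Delta P}{\rho}}
Substituting knowns: 6.976 = √(2·(7.47·1000)/rho)
Solving for rho: rho = 2·(7.47·1000)/6.976² = 307 kg/m³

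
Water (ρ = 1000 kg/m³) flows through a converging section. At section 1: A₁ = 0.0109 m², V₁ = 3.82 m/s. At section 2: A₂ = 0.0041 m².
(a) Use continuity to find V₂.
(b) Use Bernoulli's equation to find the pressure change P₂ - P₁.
(a) Continuity: A₁V₁=A₂V₂ -> V₂=A₁V₁/A₂=0.0109*3.82/0.0041=10.16 m/s
(b) Bernoulli: P₂-P₁=0.5*rho*(V₁^2-V₂^2)/1000=0.5*1000*(3.82^2-10.16^2)/1000=-44.32 kPa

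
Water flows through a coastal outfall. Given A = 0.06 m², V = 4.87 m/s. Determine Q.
Formula: Q = A V
Q = 0.06·4.87·1000 = 292.2 L/s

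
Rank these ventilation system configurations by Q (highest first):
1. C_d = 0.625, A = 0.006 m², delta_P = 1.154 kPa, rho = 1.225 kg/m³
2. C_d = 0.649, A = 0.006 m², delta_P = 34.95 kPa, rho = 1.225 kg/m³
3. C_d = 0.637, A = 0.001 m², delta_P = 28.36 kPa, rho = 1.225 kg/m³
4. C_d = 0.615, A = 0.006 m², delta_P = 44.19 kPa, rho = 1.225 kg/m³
Case 1: Q = 162.8 L/s
Case 2: Q = 930.2 L/s
Case 3: Q = 137.1 L/s
Case 4: Q = 991.1 L/s
Ranking (highest first): 4, 2, 1, 3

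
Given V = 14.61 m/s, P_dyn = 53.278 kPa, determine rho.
Formula: P_{dyn} = \frac{1}{2} \rho V^2
Substituting knowns: 53.278 = 0.5·rho·14.61²/1000
Solving for rho: rho = 2·(53.278·1000)/14.61² = 499.2 kg/m³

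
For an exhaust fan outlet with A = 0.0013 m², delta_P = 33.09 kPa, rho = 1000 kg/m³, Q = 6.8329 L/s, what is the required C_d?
Formula: Q = C_d A \sqrt{\frac{2 \Delta P}{\rho}}
Substituting knowns: 6.8329 = C_d·0.0013·√(2·(33.09·1000)/1000)·1000
Solving for C_d: C_d = (6.8329/1000)/(0.0013·√(2·(33.09·1000)/1000)) = 0.6461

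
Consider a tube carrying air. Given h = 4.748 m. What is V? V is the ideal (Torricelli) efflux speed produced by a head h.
Formula: V = \sqrt{2 g h}
V = √(2·9.81·4.748) = 9.652 m/s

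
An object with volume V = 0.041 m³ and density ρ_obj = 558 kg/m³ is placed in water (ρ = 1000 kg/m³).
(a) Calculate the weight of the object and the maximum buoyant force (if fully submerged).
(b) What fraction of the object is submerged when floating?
(a) W=rho_obj*g*V=558*9.81*0.041=224.4 N; F_B(max)=rho*g*V=1000*9.81*0.041=402.2 N
(b) Floating fraction=rho_obj/rho=558/1000=0.558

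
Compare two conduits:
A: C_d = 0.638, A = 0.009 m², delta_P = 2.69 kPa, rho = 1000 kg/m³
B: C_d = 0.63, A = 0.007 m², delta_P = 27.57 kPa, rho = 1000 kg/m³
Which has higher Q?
Q(A) = 13.32 L/s, Q(B) = 32.75 L/s. Answer: B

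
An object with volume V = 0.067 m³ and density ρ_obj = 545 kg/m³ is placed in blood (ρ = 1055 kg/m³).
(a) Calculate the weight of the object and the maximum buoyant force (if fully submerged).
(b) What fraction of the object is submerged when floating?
(a) W=rho_obj*g*V=545*9.81*0.067=358.2 N; F_B(max)=rho*g*V=1055*9.81*0.067=693.4 N
(b) Floating fraction=rho_obj/rho=545/1055=0.517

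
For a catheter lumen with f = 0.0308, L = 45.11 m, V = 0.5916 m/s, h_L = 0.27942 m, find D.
Formula: h_L = f \frac{L}{D} \frac{V^2}{2g}
Substituting knowns: 0.27942 = 0.0308·(45.11/D)·0.5916²/(2·9.81)
Solving for D: D = 0.0308·45.11·0.5916²/(2·9.81·0.27942) = 0.0887 m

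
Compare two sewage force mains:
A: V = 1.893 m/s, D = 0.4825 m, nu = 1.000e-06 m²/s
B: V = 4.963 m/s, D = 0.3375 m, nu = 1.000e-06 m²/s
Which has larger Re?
Re(A) = 913373, Re(B) = 1.675e+06. Answer: B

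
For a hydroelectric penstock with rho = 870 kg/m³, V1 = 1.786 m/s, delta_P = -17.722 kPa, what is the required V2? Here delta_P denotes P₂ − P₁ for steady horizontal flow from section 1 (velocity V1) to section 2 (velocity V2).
Formula: \Delta P = \frac{1}{2} \rho (V_1^2 - V_2^2)
Substituting knowns: -17.722 = 0.5·870·(1.786² − V2²)/1000
Solving for V2: V2 = √(1.786² − 2·(-17.722·1000)/870) = 6.628 m/s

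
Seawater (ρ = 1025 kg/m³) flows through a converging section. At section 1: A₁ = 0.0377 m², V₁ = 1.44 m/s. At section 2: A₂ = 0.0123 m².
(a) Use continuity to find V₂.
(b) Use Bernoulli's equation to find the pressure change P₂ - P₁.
(a) Continuity: A₁V₁=A₂V₂ -> V₂=A₁V₁/A₂=0.0377*1.44/0.0123=4.41 m/s
(b) Bernoulli: P₂-P₁=0.5*rho*(V₁^2-V₂^2)/1000=0.5*1025*(1.44^2-4.41^2)/1000=-8.904 kPa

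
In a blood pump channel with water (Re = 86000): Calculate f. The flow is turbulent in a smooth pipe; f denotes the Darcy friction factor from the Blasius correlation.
Formula: f = \frac{0.316}{Re^{0.25}}
f = 0.316/86000^0.25 = 0.01845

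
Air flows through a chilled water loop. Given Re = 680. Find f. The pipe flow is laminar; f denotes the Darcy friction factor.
Formula: f = \frac{64}{Re}
f = 64/680 = 0.09412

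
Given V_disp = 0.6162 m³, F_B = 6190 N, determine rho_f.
Formula: F_B = \rho_f g V_{disp}
Substituting knowns: 6190 = rho_f·9.81·0.6162
Solving for rho_f: rho_f = 6190/(9.81·0.6162) = 1024 kg/m³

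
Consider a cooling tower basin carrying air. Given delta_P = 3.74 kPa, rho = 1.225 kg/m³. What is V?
Formula: V = \sqrt{\frac{2 \Delta P}{\rho}}
V = √(2·(3.74·1000)/1.225) = 78.14 m/s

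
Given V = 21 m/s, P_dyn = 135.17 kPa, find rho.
Formula: P_{dyn} = \frac{1}{2} \rho V^2
Substituting knowns: 135.17 = 0.5·rho·21²/1000
Solving for rho: rho = 2·(135.17·1000)/21² = 613 kg/m³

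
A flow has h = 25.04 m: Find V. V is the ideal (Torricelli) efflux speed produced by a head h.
Formula: V = \sqrt{2 g h}
V = √(2·9.81·25.04) = 22.16 m/s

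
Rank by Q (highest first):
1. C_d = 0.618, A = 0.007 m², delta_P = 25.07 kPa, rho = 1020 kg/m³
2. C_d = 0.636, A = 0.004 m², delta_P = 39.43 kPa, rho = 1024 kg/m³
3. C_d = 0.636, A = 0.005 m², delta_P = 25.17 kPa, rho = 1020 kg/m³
Case 1: Q = 30.33 L/s
Case 2: Q = 22.33 L/s
Case 3: Q = 22.34 L/s
Ranking (highest first): 1, 3, 2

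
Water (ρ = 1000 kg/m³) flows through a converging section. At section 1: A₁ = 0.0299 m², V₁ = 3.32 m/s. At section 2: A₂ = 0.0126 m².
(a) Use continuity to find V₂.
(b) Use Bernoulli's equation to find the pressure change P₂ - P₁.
(a) Continuity: A₁V₁=A₂V₂ -> V₂=A₁V₁/A₂=0.0299*3.32/0.0126=7.88 m/s
(b) Bernoulli: P₂-P₁=0.5*rho*(V₁^2-V₂^2)/1000=0.5*1000*(3.32^2-7.88^2)/1000=-25.54 kPa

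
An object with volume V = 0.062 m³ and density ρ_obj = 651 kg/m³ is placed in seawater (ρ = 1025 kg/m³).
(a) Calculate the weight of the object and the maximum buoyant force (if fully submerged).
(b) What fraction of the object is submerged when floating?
(a) W=rho_obj*g*V=651*9.81*0.062=396.0 N; F_B(max)=rho*g*V=1025*9.81*0.062=623.4 N
(b) Floating fraction=rho_obj/rho=651/1025=0.635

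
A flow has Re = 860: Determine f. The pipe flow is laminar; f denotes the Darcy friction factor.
Formula: f = \frac{64}{Re}
f = 64/860 = 0.07442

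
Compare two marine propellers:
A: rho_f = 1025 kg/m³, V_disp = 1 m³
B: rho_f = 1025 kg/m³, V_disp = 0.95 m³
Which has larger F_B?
F_B(A) = 10055 N, F_B(B) = 9552 N. Answer: A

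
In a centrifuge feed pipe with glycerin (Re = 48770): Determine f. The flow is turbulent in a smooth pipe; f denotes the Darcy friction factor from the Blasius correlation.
Formula: f = \frac{0.316}{Re^{0.25}}
f = 0.316/48770^0.25 = 0.02126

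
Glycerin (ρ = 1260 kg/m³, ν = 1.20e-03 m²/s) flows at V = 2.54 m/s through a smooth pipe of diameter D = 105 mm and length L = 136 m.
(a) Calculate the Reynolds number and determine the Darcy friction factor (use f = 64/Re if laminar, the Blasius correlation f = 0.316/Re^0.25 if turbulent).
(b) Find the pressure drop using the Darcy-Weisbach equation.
(a) Re = V·D/ν = 2.54·0.105/1.20e-03 = 222.25 → laminar (Re < 2300); f = 64/Re = 64/222.25 = 0.28796
(b) Darcy-Weisbach: ΔP = f·(L/D)·½ρV²/1000 = 0.28796·(136/0.105)·½·1260·2.54²/1000 = 1516 kPa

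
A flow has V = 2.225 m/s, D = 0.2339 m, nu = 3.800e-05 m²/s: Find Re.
Formula: Re = \frac{V D}{\nu}
Re = 2.225·0.2339/3.800e-05 = 13695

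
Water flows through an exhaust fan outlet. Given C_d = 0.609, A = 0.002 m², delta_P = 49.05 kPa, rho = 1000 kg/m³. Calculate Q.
Formula: Q = C_d A \sqrt{\frac{2 \Delta P}{\rho}}
Q = 0.609·0.002·√(2·(49.05·1000)/1000)·1000 = 12.06 L/s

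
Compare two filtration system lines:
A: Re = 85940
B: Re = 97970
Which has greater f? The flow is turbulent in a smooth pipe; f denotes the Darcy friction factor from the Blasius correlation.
f(A) = 0.01846, f(B) = 0.01786. Answer: A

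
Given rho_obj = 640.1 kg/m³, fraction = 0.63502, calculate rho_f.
Formula: f_{sub} = \frac{\rho_{obj}}{\rho_f}
Substituting knowns: 0.63502 = 640.1/rho_f
Solving for rho_f: rho_f = 640.1/0.63502 = 1008 kg/m³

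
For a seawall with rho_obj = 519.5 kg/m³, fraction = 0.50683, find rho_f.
Formula: f_{sub} = \frac{\rho_{obj}}{\rho_f}
Substituting knowns: 0.50683 = 519.5/rho_f
Solving for rho_f: rho_f = 519.5/0.50683 = 1025 kg/m³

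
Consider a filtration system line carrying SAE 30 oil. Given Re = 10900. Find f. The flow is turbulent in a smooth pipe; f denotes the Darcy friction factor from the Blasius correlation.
Formula: f = \frac{0.316}{Re^{0.25}}
f = 0.316/10900^0.25 = 0.03093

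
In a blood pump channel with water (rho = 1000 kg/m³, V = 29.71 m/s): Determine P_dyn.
Formula: P_{dyn} = \frac{1}{2} \rho V^2
P_dyn = 0.5·1000·29.71²/1000 = 441.3 kPa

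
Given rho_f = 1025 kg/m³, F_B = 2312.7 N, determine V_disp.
Formula: F_B = \rho_f g V_{disp}
Substituting knowns: 2312.7 = 1025·9.81·V_disp
Solving for V_disp: V_disp = 2312.7/(1025·9.81) = 0.23 m³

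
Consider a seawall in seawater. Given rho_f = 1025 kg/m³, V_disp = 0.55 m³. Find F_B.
Formula: F_B = \rho_f g V_{disp}
F_B = 1025·9.81·0.55 = 5530 N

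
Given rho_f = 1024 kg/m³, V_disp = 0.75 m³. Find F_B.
Formula: F_B = \rho_f g V_{disp}
F_B = 1024·9.81·0.75 = 7534 N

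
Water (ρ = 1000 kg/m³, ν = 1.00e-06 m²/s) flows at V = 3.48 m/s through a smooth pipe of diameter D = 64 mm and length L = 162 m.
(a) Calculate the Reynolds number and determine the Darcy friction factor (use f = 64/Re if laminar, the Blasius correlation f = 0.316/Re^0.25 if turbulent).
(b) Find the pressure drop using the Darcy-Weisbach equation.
(a) Re = V·D/ν = 3.48·0.064/1.00e-06 = 222720 → turbulent (Re > 4000); f = 0.316/Re^0.25 = 0.316/222720^0.25 = 0.014546 (Blasius is strictly valid for Re ≲ 1e5; used here as the smooth-pipe estimate the problem specifies)
(b) Darcy-Weisbach: ΔP = f·(L/D)·½ρV²/1000 = 0.014546·(162/0.064)·½·1000·3.48²/1000 = 222.9 kPa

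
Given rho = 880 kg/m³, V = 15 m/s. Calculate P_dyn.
Formula: P_{dyn} = \frac{1}{2} \rho V^2
P_dyn = 0.5·880·15²/1000 = 99 kPa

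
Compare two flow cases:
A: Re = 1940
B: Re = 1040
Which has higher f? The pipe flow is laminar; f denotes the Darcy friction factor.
f(A) = 0.03299, f(B) = 0.06154. Answer: B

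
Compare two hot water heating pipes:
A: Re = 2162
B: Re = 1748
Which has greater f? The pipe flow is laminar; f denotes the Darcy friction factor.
f(A) = 0.0296, f(B) = 0.03661. Answer: B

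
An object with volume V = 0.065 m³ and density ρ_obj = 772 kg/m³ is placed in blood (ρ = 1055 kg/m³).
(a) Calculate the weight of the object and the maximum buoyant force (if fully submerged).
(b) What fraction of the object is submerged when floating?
(a) W=rho_obj*g*V=772*9.81*0.065=492.3 N; F_B(max)=rho*g*V=1055*9.81*0.065=672.7 N
(b) Floating fraction=rho_obj/rho=772/1055=0.732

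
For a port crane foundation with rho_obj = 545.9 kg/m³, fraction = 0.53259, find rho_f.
Formula: f_{sub} = \frac{\rho_{obj}}{\rho_f}
Substituting knowns: 0.53259 = 545.9/rho_f
Solving for rho_f: rho_f = 545.9/0.53259 = 1025 kg/m³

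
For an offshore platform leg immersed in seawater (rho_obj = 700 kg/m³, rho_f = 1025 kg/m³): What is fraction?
Formula: f_{sub} = \frac{\rho_{obj}}{\rho_f}
fraction = 700/1025 = 0.6829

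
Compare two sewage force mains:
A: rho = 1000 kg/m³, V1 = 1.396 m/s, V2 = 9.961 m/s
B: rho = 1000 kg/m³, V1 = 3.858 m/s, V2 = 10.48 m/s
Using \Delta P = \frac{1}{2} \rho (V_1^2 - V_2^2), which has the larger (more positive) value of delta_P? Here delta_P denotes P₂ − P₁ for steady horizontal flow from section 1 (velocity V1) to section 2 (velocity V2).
delta_P(A) = -48.64 kPa, delta_P(B) = -47.47 kPa. Answer: B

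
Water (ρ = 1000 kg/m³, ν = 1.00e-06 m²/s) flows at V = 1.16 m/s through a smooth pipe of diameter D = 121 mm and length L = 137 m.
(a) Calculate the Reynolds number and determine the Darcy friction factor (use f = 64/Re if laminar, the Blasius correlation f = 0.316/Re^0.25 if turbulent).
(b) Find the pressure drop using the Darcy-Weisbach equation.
(a) Re = V·D/ν = 1.16·0.121/1.00e-06 = 140360 → turbulent (Re > 4000); f = 0.316/Re^0.25 = 0.316/140360^0.25 = 0.016326 (Blasius is strictly valid for Re ≲ 1e5; used here as the smooth-pipe estimate the problem specifies)
(b) Darcy-Weisbach: ΔP = f·(L/D)·½ρV²/1000 = 0.016326·(137/0.121)·½·1000·1.16²/1000 = 12.44 kPa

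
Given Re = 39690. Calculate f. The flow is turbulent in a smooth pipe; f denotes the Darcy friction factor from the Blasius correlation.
Formula: f = \frac{0.316}{Re^{0.25}}
f = 0.316/39690^0.25 = 0.02239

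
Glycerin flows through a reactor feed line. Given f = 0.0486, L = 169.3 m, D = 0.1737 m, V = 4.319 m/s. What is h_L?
Formula: h_L = f \frac{L}{D} \frac{V^2}{2g}
h_L = 0.0486·(169.3/0.1737)·4.319²/(2·9.81) = 45.04 m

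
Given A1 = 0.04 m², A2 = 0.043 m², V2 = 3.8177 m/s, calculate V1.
Formula: V_2 = \frac{A_1 V_1}{A_2}
Substituting knowns: 3.8177 = 0.04·V1/0.043
Solving for V1: V1 = 3.8177·0.043/0.04 = 4.104 m/s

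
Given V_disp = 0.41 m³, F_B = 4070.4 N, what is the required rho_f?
Formula: F_B = \rho_f g V_{disp}
Substituting knowns: 4070.4 = rho_f·9.81·0.41
Solving for rho_f: rho_f = 4070.4/(9.81·0.41) = 1012 kg/m³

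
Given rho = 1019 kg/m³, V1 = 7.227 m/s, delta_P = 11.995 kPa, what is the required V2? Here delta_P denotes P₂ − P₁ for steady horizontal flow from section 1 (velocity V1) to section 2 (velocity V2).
Formula: \Delta P = \frac{1}{2} \rho (V_1^2 - V_2^2)
Substituting knowns: 11.995 = 0.5·1019·(7.227² − V2²)/1000
Solving for V2: V2 = √(7.227² − 2·(11.995·1000)/1019) = 5.356 m/s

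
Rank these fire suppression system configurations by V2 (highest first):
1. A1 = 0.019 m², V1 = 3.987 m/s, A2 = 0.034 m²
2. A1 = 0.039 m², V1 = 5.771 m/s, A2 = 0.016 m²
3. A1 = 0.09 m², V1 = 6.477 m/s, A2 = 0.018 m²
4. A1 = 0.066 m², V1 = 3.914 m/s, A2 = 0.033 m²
Case 1: V2 = 2.228 m/s
Case 2: V2 = 14.07 m/s
Case 3: V2 = 32.39 m/s
Case 4: V2 = 7.828 m/s
Ranking (highest first): 3, 2, 4, 1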